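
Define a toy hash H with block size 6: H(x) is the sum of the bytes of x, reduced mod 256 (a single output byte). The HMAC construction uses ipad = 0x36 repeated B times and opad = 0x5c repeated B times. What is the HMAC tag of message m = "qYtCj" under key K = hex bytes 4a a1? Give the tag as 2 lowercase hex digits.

59

Key hex bytes 4a a1 is 2 bytes ≤ B = 6; zero-pad to 6 bytes: K' = 4a a1 00 00 00 00.
K' ⊕ ipad = 7c 97 36 36 36 36.  K' ⊕ opad = 16 fd 5c 5c 5c 5c.
Inner input = (K'⊕ipad) ∥ m = 7c 97 36 36 36 36 ∥ 71 59 74 43 6a.
Inner hash: sum = 124+151+54+54+54+54+113+89+116+67+106 = 982; mod 256 = 214 → d6.
Outer input = (K'⊕opad) ∥ inner = 16 fd 5c 5c 5c 5c ∥ d6.
Outer hash (tag): sum = 22+253+92+92+92+92+214 = 857; mod 256 = 89 → 59.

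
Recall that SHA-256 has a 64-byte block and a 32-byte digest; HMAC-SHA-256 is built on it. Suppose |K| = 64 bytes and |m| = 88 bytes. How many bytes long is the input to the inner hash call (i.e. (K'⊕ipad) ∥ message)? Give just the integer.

152

Key is 64 ≤ 64 bytes, zero-padded: |K'| = 64.
Inner input = (K'⊕ipad) ∥ m → 64 + 88 = 152 bytes.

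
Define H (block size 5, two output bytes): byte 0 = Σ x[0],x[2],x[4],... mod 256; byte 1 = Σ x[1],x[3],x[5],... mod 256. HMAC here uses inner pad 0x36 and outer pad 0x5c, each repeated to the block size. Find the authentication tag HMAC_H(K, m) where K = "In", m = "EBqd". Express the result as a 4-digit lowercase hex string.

Key "In" = 49 6e is 2 bytes ≤ B = 5; zero-pad to 5 bytes: K' = 49 6e 00 00 00.
K' ⊕ ipad = 7f 58 36 36 36.  K' ⊕ opad = 15 32 5c 5c 5c.
Inner input = (K'⊕ipad) ∥ m = 7f 58 36 36 36 ∥ 45 42 71 64.
Inner hash: even-index sum = 401 mod 256 = 145; odd-index sum = 324 mod 256 = 68 → 91 44.
Outer input = (K'⊕opad) ∥ inner = 15 32 5c 5c 5c ∥ 91 44.
Outer hash (tag): even-index sum = 273 mod 256 = 17; odd-index sum = 287 mod 256 = 31 → 11 1f.

111f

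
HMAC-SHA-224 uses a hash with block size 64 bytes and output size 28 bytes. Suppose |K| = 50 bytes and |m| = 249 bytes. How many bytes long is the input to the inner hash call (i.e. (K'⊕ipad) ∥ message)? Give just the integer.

313

Key is 50 ≤ 64 bytes, zero-padded: |K'| = 64.
Inner input = (K'⊕ipad) ∥ m → 64 + 249 = 313 bytes.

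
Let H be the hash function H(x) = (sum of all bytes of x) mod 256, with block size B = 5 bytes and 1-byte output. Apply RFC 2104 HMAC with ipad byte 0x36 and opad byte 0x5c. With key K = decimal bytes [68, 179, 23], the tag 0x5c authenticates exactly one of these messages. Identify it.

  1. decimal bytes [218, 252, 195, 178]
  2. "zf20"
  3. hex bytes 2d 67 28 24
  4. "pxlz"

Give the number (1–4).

Key decimal bytes [68, 179, 23] = 44 b3 17 is 3 bytes ≤ B = 5; zero-pad to 5 bytes: K' = 44 b3 17 00 00.
K' ⊕ ipad = 72 85 21 36 36; K' ⊕ opad = 18 ef 4b 5c 5c.
m1: inner = H(72 85 21 36 36 da fc c3 b2) = cf; tag = H(18 ef 4b 5c 5c cf) = d9
m2: inner = H(72 85 21 36 36 7a 66 32 30) = c6; tag = H(18 ef 4b 5c 5c c6) = d0
m3: inner = H(72 85 21 36 36 2d 67 28 24) = 64; tag = H(18 ef 4b 5c 5c 64) = 6e
m4: inner = H(72 85 21 36 36 70 78 6c 7a) = 52; tag = H(18 ef 4b 5c 5c 52) = 5c ← matches

4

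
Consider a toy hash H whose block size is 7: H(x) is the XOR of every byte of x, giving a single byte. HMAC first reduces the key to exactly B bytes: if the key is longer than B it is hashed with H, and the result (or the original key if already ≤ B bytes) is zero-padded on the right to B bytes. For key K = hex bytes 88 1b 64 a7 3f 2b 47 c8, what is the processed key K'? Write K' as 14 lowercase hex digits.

|K| = 8 > B = 7, so first hash the key.
H(K): XOR 88⊕1b⊕64⊕a7⊕3f⊕2b⊕47⊕c8 = cb.
Zero-pad H(K) = cb to 7 bytes: K' = cb 00 00 00 00 00 00.

cb000000000000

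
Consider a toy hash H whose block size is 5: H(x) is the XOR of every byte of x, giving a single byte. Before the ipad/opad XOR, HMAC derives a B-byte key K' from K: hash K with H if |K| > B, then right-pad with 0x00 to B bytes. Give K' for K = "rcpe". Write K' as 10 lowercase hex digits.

Key "rcpe" = 72 63 70 65 is 4 bytes ≤ B = 5; zero-pad to 5 bytes: K' = 72 63 70 65 00.

7263706500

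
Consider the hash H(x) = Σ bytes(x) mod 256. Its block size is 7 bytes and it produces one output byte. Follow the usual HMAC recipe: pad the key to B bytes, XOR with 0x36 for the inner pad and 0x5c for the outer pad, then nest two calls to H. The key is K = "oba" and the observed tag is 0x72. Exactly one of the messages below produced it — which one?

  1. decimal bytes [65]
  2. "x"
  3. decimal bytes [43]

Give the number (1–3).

2

Key "oba" = 6f 62 61 is 3 bytes ≤ B = 7; zero-pad to 7 bytes: K' = 6f 62 61 00 00 00 00.
K' ⊕ ipad = 59 54 57 36 36 36 36; K' ⊕ opad = 33 3e 3d 5c 5c 5c 5c.
m1: inner = H(59 54 57 36 36 36 36 41) = 1d; tag = H(33 3e 3d 5c 5c 5c 5c 1d) = 3b
m2: inner = H(59 54 57 36 36 36 36 78) = 54; tag = H(33 3e 3d 5c 5c 5c 5c 54) = 72 ← matches
m3: inner = H(59 54 57 36 36 36 36 2b) = 07; tag = H(33 3e 3d 5c 5c 5c 5c 07) = 25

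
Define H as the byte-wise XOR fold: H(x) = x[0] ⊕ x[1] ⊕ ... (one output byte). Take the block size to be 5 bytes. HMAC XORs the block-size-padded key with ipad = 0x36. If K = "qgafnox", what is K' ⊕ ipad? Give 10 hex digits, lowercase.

Key "qgafnox" = 71 67 61 66 6e 6f 78 is 7 bytes > B = 5, so hash it first: H(key) = 68, then zero-pad to 5 bytes: K' = 68 00 00 00 00.
XOR each byte with 0x36: 68⊕36=5e, 00⊕36=36, 00⊕36=36, 00⊕36=36, 00⊕36=36.

5e36363636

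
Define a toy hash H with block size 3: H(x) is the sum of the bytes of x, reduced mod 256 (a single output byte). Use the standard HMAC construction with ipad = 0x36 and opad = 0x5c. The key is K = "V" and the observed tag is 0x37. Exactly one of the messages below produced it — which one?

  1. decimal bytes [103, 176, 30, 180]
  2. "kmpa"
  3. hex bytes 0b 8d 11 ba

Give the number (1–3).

Key "V" = 56 is 1 byte ≤ B = 3; zero-pad to 3 bytes: K' = 56 00 00.
K' ⊕ ipad = 60 36 36; K' ⊕ opad = 0a 5c 5c.
m1: inner = H(60 36 36 67 b0 1e b4) = b5; tag = H(0a 5c 5c b5) = 77
m2: inner = H(60 36 36 6b 6d 70 61) = 75; tag = H(0a 5c 5c 75) = 37 ← matches
m3: inner = H(60 36 36 0b 8d 11 ba) = 2f; tag = H(0a 5c 5c 2f) = f1

2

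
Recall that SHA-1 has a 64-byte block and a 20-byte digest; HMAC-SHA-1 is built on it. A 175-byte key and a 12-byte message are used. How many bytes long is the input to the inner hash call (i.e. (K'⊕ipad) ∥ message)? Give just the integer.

Key is 175 > 64 bytes, so it is hashed to 20 bytes then zero-padded to 64: |K'| = 64.
Inner input = (K'⊕ipad) ∥ m → 64 + 12 = 76 bytes.

76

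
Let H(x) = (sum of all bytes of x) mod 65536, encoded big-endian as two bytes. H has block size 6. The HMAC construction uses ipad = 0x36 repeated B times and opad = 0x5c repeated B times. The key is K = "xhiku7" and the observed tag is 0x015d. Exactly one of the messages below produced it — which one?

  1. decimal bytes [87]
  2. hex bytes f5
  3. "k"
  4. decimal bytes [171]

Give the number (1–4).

1

Key "xhiku7" = 78 68 69 6b 75 37 is exactly B = 6 bytes: K' = 78 68 69 6b 75 37.
K' ⊕ ipad = 4e 5e 5f 5d 43 01; K' ⊕ opad = 24 34 35 37 29 6b.
m1: inner = H(4e 5e 5f 5d 43 01 57) = 02 03; tag = H(24 34 35 37 29 6b 02 03) = 015d ← matches
m2: inner = H(4e 5e 5f 5d 43 01 f5) = 02 a1; tag = H(24 34 35 37 29 6b 02 a1) = 01fb
m3: inner = H(4e 5e 5f 5d 43 01 6b) = 02 17; tag = H(24 34 35 37 29 6b 02 17) = 0171
m4: inner = H(4e 5e 5f 5d 43 01 ab) = 02 57; tag = H(24 34 35 37 29 6b 02 57) = 01b1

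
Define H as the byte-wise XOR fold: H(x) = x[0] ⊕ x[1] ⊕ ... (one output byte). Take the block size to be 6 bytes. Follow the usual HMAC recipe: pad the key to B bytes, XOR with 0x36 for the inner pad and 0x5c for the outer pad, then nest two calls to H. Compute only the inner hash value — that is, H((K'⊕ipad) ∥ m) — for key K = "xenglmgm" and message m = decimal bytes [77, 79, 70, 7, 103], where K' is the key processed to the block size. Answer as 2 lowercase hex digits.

Key "xenglmgm" = 78 65 6e 67 6c 6d 67 6d is 8 bytes > B = 6, so hash it first: H(key) = 1f, then zero-pad to 6 bytes: K' = 1f 00 00 00 00 00.
K' ⊕ ipad = 29 36 36 36 36 36.
Inner input = 29 36 36 36 36 36 ∥ 4d 4f 46 07 67.
Inner hash: XOR 29⊕36⊕36⊕36⊕36⊕36⊕4d⊕4f⊕46⊕07⊕67 = 3b.

3b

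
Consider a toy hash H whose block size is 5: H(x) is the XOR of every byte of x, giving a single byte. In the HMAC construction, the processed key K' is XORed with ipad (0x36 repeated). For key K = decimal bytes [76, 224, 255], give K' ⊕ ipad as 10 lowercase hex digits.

Key decimal bytes [76, 224, 255] = 4c e0 ff is 3 bytes ≤ B = 5; zero-pad to 5 bytes: K' = 4c e0 ff 00 00.
XOR each byte with 0x36: 4c⊕36=7a, e0⊕36=d6, ff⊕36=c9, 00⊕36=36, 00⊕36=36.

7ad6c93636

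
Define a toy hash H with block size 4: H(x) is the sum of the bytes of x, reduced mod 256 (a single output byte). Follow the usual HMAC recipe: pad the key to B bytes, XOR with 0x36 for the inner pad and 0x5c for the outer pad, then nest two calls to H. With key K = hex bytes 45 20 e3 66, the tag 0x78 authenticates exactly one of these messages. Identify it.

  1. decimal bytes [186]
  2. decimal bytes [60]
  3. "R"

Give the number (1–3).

Key hex bytes 45 20 e3 66 is exactly B = 4 bytes: K' = 45 20 e3 66.
K' ⊕ ipad = 73 16 d5 50; K' ⊕ opad = 19 7c bf 3a.
m1: inner = H(73 16 d5 50 ba) = 68; tag = H(19 7c bf 3a 68) = f6
m2: inner = H(73 16 d5 50 3c) = ea; tag = H(19 7c bf 3a ea) = 78 ← matches
m3: inner = H(73 16 d5 50 52) = 00; tag = H(19 7c bf 3a 00) = 8e

2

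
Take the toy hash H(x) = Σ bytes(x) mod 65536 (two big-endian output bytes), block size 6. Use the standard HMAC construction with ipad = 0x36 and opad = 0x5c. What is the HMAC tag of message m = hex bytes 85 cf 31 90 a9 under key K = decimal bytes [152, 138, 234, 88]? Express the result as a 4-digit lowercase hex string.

Key decimal bytes [152, 138, 234, 88] = 98 8a ea 58 is 4 bytes ≤ B = 6; zero-pad to 6 bytes: K' = 98 8a ea 58 00 00.
K' ⊕ ipad = ae bc dc 6e 36 36.  K' ⊕ opad = c4 d6 b6 04 5c 5c.
Inner input = (K'⊕ipad) ∥ m = ae bc dc 6e 36 36 ∥ 85 cf 31 90 a9.
Inner hash: sum = 174+188+220+110+54+54+133+207+49+144+169 = 1502 → 05 de.
Outer input = (K'⊕opad) ∥ inner = c4 d6 b6 04 5c 5c ∥ 05 de.
Outer hash (tag): sum = 196+214+182+4+92+92+5+222 = 1007 → 03 ef.

03ef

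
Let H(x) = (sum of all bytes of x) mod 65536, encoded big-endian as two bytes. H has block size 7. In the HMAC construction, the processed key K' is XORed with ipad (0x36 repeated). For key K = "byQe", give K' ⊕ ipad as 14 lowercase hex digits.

Key "byQe" = 62 79 51 65 is 4 bytes ≤ B = 7; zero-pad to 7 bytes: K' = 62 79 51 65 00 00 00.
XOR each byte with 0x36: 62⊕36=54, 79⊕36=4f, 51⊕36=67, 65⊕36=53, 00⊕36=36, 00⊕36=36, 00⊕36=36.

544f6753363636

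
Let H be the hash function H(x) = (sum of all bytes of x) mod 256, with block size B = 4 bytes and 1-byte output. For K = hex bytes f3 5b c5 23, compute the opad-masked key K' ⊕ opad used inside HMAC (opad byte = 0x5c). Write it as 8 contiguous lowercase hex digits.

af07997f

Key hex bytes f3 5b c5 23 is exactly B = 4 bytes: K' = f3 5b c5 23.
XOR each byte with 0x5c: f3⊕5c=af, 5b⊕5c=07, c5⊕5c=99, 23⊕5c=7f.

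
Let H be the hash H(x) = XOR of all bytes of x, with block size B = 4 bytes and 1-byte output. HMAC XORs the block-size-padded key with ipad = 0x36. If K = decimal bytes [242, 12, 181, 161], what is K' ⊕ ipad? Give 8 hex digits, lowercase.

Key decimal bytes [242, 12, 181, 161] = f2 0c b5 a1 is exactly B = 4 bytes: K' = f2 0c b5 a1.
XOR each byte with 0x36: f2⊕36=c4, 0c⊕36=3a, b5⊕36=83, a1⊕36=97.

c43a8397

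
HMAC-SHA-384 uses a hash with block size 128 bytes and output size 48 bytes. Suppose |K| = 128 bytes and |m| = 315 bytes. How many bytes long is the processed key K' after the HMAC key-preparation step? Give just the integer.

Key is 128 ≤ 128 bytes, zero-padded: |K'| = 128.

128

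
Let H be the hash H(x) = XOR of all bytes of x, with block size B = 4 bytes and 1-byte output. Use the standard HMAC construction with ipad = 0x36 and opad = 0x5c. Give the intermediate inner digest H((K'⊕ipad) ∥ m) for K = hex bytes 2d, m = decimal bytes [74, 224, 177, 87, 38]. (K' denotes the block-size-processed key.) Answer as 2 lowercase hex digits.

47

Key hex bytes 2d is 1 byte ≤ B = 4; zero-pad to 4 bytes: K' = 2d 00 00 00.
K' ⊕ ipad = 1b 36 36 36.
Inner input = 1b 36 36 36 ∥ 4a e0 b1 57 26.
Inner hash: XOR 1b⊕36⊕36⊕36⊕4a⊕e0⊕b1⊕57⊕26 = 47.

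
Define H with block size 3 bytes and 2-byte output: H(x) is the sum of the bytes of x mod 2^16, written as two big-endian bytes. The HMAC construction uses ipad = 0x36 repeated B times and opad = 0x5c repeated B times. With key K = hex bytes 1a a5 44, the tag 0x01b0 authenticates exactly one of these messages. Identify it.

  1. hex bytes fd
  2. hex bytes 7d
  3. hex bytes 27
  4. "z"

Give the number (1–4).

3

Key hex bytes 1a a5 44 is exactly B = 3 bytes: K' = 1a a5 44.
K' ⊕ ipad = 2c 93 72; K' ⊕ opad = 46 f9 18.
m1: inner = H(2c 93 72 fd) = 02 2e; tag = H(46 f9 18 02 2e) = 0187
m2: inner = H(2c 93 72 7d) = 01 ae; tag = H(46 f9 18 01 ae) = 0206
m3: inner = H(2c 93 72 27) = 01 58; tag = H(46 f9 18 01 58) = 01b0 ← matches
m4: inner = H(2c 93 72 7a) = 01 ab; tag = H(46 f9 18 01 ab) = 0203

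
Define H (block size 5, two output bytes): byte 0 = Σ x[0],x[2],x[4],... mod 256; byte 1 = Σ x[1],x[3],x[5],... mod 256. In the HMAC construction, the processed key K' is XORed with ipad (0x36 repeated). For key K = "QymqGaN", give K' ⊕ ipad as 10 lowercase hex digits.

657d363636

Key "QymqGaN" = 51 79 6d 71 47 61 4e is 7 bytes > B = 5, so hash it first: H(key) = 53 4b, then zero-pad to 5 bytes: K' = 53 4b 00 00 00.
XOR each byte with 0x36: 53⊕36=65, 4b⊕36=7d, 00⊕36=36, 00⊕36=36, 00⊕36=36.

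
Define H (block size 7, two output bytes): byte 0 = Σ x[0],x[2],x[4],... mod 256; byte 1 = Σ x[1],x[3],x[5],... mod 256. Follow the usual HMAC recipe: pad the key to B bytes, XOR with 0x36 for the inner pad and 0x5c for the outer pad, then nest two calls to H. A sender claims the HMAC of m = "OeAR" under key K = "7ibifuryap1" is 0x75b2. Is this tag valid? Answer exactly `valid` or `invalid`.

Key "7ibifuryap1" = 37 69 62 69 66 75 72 79 61 70 31 is 11 bytes > B = 7, so hash it first: H(key) = 03 30, then zero-pad to 7 bytes: K' = 03 30 00 00 00 00 00.
K' ⊕ ipad = 35 06 36 36 36 36 36; K' ⊕ opad = 5f 6c 5c 5c 5c 5c 5c.
Inner hash: even-index sum = 398 mod 256 = 142; odd-index sum = 258 mod 256 = 2 → 8e 02.
Outer hash (recomputed tag): even-index sum = 373 mod 256 = 117; odd-index sum = 434 mod 256 = 178 → 75 b2.
Recomputed tag = 75b2; claimed = 75b2 → match.

valid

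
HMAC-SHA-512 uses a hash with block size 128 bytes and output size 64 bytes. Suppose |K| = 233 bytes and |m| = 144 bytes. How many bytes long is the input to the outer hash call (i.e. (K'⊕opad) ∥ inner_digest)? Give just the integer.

Key is 233 > 128 bytes, so it is hashed to 64 bytes then zero-padded to 128: |K'| = 128.
Outer input = (K'⊕opad) ∥ H(inner) → 128 + 64 = 192 bytes.

192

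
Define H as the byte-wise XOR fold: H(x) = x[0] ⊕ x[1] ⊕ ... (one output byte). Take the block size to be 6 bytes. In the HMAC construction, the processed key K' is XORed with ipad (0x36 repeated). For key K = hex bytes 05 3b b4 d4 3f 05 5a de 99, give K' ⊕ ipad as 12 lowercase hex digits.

Key hex bytes 05 3b b4 d4 3f 05 5a de 99 is 9 bytes > B = 6, so hash it first: H(key) = 79, then zero-pad to 6 bytes: K' = 79 00 00 00 00 00.
XOR each byte with 0x36: 79⊕36=4f, 00⊕36=36, 00⊕36=36, 00⊕36=36, 00⊕36=36, 00⊕36=36.

4f3636363636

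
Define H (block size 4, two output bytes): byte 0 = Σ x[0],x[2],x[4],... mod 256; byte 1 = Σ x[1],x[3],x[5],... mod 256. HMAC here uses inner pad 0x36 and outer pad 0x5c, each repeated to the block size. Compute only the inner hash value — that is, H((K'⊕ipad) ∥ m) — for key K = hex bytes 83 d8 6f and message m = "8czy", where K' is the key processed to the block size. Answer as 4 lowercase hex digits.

Key hex bytes 83 d8 6f is 3 bytes ≤ B = 4; zero-pad to 4 bytes: K' = 83 d8 6f 00.
K' ⊕ ipad = b5 ee 59 36.
Inner input = b5 ee 59 36 ∥ 38 63 7a 79.
Inner hash: even-index sum = 448 mod 256 = 192; odd-index sum = 512 mod 256 = 0 → c0 00.

c000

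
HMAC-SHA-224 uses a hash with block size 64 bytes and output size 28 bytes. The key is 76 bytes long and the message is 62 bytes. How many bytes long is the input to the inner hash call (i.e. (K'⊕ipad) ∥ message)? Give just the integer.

Key is 76 > 64 bytes, so it is hashed to 28 bytes then zero-padded to 64: |K'| = 64.
Inner input = (K'⊕ipad) ∥ m → 64 + 62 = 126 bytes.

126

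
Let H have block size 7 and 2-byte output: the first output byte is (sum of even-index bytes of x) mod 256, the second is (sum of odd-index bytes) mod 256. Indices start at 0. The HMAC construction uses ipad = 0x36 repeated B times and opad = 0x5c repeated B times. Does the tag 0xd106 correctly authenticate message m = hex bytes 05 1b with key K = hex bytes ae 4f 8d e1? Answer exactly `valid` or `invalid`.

invalid

Key hex bytes ae 4f 8d e1 is 4 bytes ≤ B = 7; zero-pad to 7 bytes: K' = ae 4f 8d e1 00 00 00.
K' ⊕ ipad = 98 79 bb d7 36 36 36; K' ⊕ opad = f2 13 d1 bd 5c 5c 5c.
Inner hash: even-index sum = 474 mod 256 = 218; odd-index sum = 395 mod 256 = 139 → da 8b.
Outer hash (recomputed tag): even-index sum = 774 mod 256 = 6; odd-index sum = 518 mod 256 = 6 → 06 06.
Recomputed tag = 0606; claimed = d106 → mismatch.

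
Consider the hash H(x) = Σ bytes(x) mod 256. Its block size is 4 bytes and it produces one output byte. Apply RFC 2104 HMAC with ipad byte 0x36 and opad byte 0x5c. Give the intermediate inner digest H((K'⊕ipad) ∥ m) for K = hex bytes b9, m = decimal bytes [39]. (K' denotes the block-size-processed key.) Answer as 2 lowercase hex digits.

58

Key hex bytes b9 is 1 byte ≤ B = 4; zero-pad to 4 bytes: K' = b9 00 00 00.
K' ⊕ ipad = 8f 36 36 36.
Inner input = 8f 36 36 36 ∥ 27.
Inner hash: sum = 143+54+54+54+39 = 344; mod 256 = 88 → 58.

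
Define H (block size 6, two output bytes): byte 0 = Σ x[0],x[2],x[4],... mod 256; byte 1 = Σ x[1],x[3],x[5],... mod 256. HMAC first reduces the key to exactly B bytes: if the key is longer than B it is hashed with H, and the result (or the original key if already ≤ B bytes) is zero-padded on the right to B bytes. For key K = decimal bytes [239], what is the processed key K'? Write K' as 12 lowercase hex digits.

Key decimal bytes [239] = ef is 1 byte ≤ B = 6; zero-pad to 6 bytes: K' = ef 00 00 00 00 00.

ef0000000000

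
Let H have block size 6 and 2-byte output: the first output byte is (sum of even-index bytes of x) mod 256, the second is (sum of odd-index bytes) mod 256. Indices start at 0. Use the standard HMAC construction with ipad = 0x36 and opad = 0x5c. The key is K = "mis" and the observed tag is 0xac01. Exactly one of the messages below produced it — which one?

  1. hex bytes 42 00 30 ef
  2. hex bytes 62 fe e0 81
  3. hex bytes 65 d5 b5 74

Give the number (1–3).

Key "mis" = 6d 69 73 is 3 bytes ≤ B = 6; zero-pad to 6 bytes: K' = 6d 69 73 00 00 00.
K' ⊕ ipad = 5b 5f 45 36 36 36; K' ⊕ opad = 31 35 2f 5c 5c 5c.
m1: inner = H(5b 5f 45 36 36 36 42 00 30 ef) = 48 ba; tag = H(31 35 2f 5c 5c 5c 48 ba) = 04a7
m2: inner = H(5b 5f 45 36 36 36 62 fe e0 81) = 18 4a; tag = H(31 35 2f 5c 5c 5c 18 4a) = d437
m3: inner = H(5b 5f 45 36 36 36 65 d5 b5 74) = f0 14; tag = H(31 35 2f 5c 5c 5c f0 14) = ac01 ← matches

3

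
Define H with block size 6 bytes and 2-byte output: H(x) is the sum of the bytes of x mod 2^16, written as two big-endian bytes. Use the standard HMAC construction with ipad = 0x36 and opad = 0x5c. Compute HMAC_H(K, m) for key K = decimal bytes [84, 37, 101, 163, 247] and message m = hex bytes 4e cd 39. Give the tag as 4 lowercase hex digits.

036b

Key decimal bytes [84, 37, 101, 163, 247] = 54 25 65 a3 f7 is 5 bytes ≤ B = 6; zero-pad to 6 bytes: K' = 54 25 65 a3 f7 00.
K' ⊕ ipad = 62 13 53 95 c1 36.  K' ⊕ opad = 08 79 39 ff ab 5c.
Inner input = (K'⊕ipad) ∥ m = 62 13 53 95 c1 36 ∥ 4e cd 39.
Inner hash: sum = 98+19+83+149+193+54+78+205+57 = 936 → 03 a8.
Outer input = (K'⊕opad) ∥ inner = 08 79 39 ff ab 5c ∥ 03 a8.
Outer hash (tag): sum = 8+121+57+255+171+92+3+168 = 875 → 03 6b.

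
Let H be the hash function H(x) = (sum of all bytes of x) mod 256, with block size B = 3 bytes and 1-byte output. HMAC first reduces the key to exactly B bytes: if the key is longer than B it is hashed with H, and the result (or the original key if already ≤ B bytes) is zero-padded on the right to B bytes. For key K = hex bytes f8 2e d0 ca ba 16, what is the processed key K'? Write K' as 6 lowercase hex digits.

|K| = 6 > B = 3, so first hash the key.
H(K): sum = 248+46+208+202+186+22 = 912; mod 256 = 144 → 90.
Zero-pad H(K) = 90 to 3 bytes: K' = 90 00 00.

900000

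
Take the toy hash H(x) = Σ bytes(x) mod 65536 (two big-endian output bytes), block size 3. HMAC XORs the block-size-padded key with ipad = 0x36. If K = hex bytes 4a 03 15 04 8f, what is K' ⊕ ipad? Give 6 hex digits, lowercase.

Key hex bytes 4a 03 15 04 8f is 5 bytes > B = 3, so hash it first: H(key) = 00 f5, then zero-pad to 3 bytes: K' = 00 f5 00.
XOR each byte with 0x36: 00⊕36=36, f5⊕36=c3, 00⊕36=36.

36c336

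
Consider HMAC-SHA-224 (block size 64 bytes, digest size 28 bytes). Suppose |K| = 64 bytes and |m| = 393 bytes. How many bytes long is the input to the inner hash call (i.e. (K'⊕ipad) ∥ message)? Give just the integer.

Key is 64 ≤ 64 bytes, zero-padded: |K'| = 64.
Inner input = (K'⊕ipad) ∥ m → 64 + 393 = 457 bytes.

457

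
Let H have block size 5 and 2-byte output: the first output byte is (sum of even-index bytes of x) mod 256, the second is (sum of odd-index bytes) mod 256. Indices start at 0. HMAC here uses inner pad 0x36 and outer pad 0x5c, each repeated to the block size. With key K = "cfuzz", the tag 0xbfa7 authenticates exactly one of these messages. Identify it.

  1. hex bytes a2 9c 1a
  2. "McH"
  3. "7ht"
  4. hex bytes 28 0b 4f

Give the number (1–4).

2

Key "cfuzz" = 63 66 75 7a 7a is exactly B = 5 bytes: K' = 63 66 75 7a 7a.
K' ⊕ ipad = 55 50 43 4c 4c; K' ⊕ opad = 3f 3a 29 26 26.
m1: inner = H(55 50 43 4c 4c a2 9c 1a) = 80 58; tag = H(3f 3a 29 26 26 80 58) = e6e0
m2: inner = H(55 50 43 4c 4c 4d 63 48) = 47 31; tag = H(3f 3a 29 26 26 47 31) = bfa7 ← matches
m3: inner = H(55 50 43 4c 4c 37 68 74) = 4c 47; tag = H(3f 3a 29 26 26 4c 47) = d5ac
m4: inner = H(55 50 43 4c 4c 28 0b 4f) = ef 13; tag = H(3f 3a 29 26 26 ef 13) = a14f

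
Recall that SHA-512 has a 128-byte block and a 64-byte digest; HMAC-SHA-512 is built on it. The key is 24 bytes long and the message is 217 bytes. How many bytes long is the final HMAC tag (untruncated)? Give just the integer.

64

The tag is one SHA-512 digest: 64 bytes.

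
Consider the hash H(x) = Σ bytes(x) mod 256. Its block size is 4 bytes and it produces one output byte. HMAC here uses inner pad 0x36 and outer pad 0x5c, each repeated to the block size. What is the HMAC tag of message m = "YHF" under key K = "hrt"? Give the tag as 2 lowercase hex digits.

Key "hrt" = 68 72 74 is 3 bytes ≤ B = 4; zero-pad to 4 bytes: K' = 68 72 74 00.
K' ⊕ ipad = 5e 44 42 36.  K' ⊕ opad = 34 2e 28 5c.
Inner input = (K'⊕ipad) ∥ m = 5e 44 42 36 ∥ 59 48 46.
Inner hash: sum = 94+68+66+54+89+72+70 = 513; mod 256 = 1 → 01.
Outer input = (K'⊕opad) ∥ inner = 34 2e 28 5c ∥ 01.
Outer hash (tag): sum = 52+46+40+92+1 = 231 → e7.

e7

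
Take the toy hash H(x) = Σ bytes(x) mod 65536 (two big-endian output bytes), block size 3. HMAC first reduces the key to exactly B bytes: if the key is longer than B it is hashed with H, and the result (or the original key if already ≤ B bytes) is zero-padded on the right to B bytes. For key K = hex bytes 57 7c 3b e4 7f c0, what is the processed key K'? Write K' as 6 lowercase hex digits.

|K| = 6 > B = 3, so first hash the key.
H(K): sum = 87+124+59+228+127+192 = 817 → 03 31.
Zero-pad H(K) = 03 31 to 3 bytes: K' = 03 31 00.

033100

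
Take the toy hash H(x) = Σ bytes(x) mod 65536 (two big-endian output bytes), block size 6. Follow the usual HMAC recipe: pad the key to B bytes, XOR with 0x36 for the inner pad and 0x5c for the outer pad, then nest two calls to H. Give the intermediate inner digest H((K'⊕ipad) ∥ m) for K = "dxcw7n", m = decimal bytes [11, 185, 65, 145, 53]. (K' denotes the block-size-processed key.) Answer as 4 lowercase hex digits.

035a

Key "dxcw7n" = 64 78 63 77 37 6e is exactly B = 6 bytes: K' = 64 78 63 77 37 6e.
K' ⊕ ipad = 52 4e 55 41 01 58.
Inner input = 52 4e 55 41 01 58 ∥ 0b b9 41 91 35.
Inner hash: sum = 82+78+85+65+1+88+11+185+65+145+53 = 858 → 03 5a.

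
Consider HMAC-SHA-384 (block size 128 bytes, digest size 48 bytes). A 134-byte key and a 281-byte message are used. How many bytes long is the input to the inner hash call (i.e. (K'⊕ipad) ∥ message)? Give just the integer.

409

Key is 134 > 128 bytes, so it is hashed to 48 bytes then zero-padded to 128: |K'| = 128.
Inner input = (K'⊕ipad) ∥ m → 128 + 281 = 409 bytes.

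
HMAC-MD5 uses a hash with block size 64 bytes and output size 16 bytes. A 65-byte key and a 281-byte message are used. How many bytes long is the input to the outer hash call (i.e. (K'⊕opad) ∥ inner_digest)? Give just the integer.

Key is 65 > 64 bytes, so it is hashed to 16 bytes then zero-padded to 64: |K'| = 64.
Outer input = (K'⊕opad) ∥ H(inner) → 64 + 16 = 80 bytes.

80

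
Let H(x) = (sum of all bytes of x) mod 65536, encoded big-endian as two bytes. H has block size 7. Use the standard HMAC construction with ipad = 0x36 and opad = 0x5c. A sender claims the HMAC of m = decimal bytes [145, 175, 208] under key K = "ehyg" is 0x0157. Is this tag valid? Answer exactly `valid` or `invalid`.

invalid

Key "ehyg" = 65 68 79 67 is 4 bytes ≤ B = 7; zero-pad to 7 bytes: K' = 65 68 79 67 00 00 00.
K' ⊕ ipad = 53 5e 4f 51 36 36 36; K' ⊕ opad = 39 34 25 3b 5c 5c 5c.
Inner hash: sum = 83+94+79+81+54+54+54+145+175+208 = 1027 → 04 03.
Outer hash (recomputed tag): sum = 57+52+37+59+92+92+92+4+3 = 488 → 01 e8.
Recomputed tag = 01e8; claimed = 0157 → mismatch.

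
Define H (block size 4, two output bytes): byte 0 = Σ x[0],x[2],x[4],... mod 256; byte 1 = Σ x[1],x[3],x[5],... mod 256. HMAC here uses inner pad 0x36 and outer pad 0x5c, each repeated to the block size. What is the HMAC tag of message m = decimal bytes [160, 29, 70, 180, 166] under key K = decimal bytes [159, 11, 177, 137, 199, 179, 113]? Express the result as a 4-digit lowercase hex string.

b0ef

Key decimal bytes [159, 11, 177, 137, 199, 179, 113] = 9f 0b b1 89 c7 b3 71 is 7 bytes > B = 4, so hash it first: H(key) = 88 47, then zero-pad to 4 bytes: K' = 88 47 00 00.
K' ⊕ ipad = be 71 36 36.  K' ⊕ opad = d4 1b 5c 5c.
Inner input = (K'⊕ipad) ∥ m = be 71 36 36 ∥ a0 1d 46 b4 a6.
Inner hash: even-index sum = 640 mod 256 = 128; odd-index sum = 376 mod 256 = 120 → 80 78.
Outer input = (K'⊕opad) ∥ inner = d4 1b 5c 5c ∥ 80 78.
Outer hash (tag): even-index sum = 432 mod 256 = 176; odd-index sum = 239 mod 256 = 239 → b0 ef.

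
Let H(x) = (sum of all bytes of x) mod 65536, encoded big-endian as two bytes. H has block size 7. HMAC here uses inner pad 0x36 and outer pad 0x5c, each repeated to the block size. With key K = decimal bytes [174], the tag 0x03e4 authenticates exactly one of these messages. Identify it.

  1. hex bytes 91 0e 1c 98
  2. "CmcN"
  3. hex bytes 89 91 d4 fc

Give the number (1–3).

3

Key decimal bytes [174] = ae is 1 byte ≤ B = 7; zero-pad to 7 bytes: K' = ae 00 00 00 00 00 00.
K' ⊕ ipad = 98 36 36 36 36 36 36; K' ⊕ opad = f2 5c 5c 5c 5c 5c 5c.
m1: inner = H(98 36 36 36 36 36 36 91 0e 1c 98) = 03 2f; tag = H(f2 5c 5c 5c 5c 5c 5c 03 2f) = 034c
m2: inner = H(98 36 36 36 36 36 36 43 6d 63 4e) = 03 3d; tag = H(f2 5c 5c 5c 5c 5c 5c 03 3d) = 035a
m3: inner = H(98 36 36 36 36 36 36 89 91 d4 fc) = 04 c6; tag = H(f2 5c 5c 5c 5c 5c 5c 04 c6) = 03e4 ← matches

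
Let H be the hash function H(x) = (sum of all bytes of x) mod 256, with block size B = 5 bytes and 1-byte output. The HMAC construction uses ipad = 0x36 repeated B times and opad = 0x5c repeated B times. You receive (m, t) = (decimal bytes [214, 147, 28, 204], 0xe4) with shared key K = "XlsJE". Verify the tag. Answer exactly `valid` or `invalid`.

invalid

Key "XlsJE" = 58 6c 73 4a 45 is exactly B = 5 bytes: K' = 58 6c 73 4a 45.
K' ⊕ ipad = 6e 5a 45 7c 73; K' ⊕ opad = 04 30 2f 16 19.
Inner hash: sum = 110+90+69+124+115+214+147+28+204 = 1101; mod 256 = 77 → 4d.
Outer hash (recomputed tag): sum = 4+48+47+22+25+77 = 223 → df.
Recomputed tag = df; claimed = e4 → mismatch.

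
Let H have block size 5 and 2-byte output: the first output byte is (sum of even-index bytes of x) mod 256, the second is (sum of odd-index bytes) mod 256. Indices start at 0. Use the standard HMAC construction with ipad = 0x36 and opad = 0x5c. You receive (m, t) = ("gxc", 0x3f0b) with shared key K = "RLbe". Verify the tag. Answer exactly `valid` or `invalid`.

Key "RLbe" = 52 4c 62 65 is 4 bytes ≤ B = 5; zero-pad to 5 bytes: K' = 52 4c 62 65 00.
K' ⊕ ipad = 64 7a 54 53 36; K' ⊕ opad = 0e 10 3e 39 5c.
Inner hash: even-index sum = 358 mod 256 = 102; odd-index sum = 407 mod 256 = 151 → 66 97.
Outer hash (recomputed tag): even-index sum = 319 mod 256 = 63; odd-index sum = 175 mod 256 = 175 → 3f af.
Recomputed tag = 3faf; claimed = 3f0b → mismatch.

invalid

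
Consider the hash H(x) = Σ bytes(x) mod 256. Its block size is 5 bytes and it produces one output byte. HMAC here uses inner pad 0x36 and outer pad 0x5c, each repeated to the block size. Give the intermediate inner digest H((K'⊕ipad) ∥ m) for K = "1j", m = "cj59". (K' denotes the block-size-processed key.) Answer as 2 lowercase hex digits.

40

Key "1j" = 31 6a is 2 bytes ≤ B = 5; zero-pad to 5 bytes: K' = 31 6a 00 00 00.
K' ⊕ ipad = 07 5c 36 36 36.
Inner input = 07 5c 36 36 36 ∥ 63 6a 35 39.
Inner hash: sum = 7+92+54+54+54+99+106+53+57 = 576; mod 256 = 64 → 40.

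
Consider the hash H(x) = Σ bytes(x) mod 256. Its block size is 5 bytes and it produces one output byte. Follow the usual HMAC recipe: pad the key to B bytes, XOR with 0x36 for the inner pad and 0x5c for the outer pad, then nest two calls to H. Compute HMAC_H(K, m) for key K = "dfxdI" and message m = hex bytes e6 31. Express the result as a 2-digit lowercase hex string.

Key "dfxdI" = 64 66 78 64 49 is exactly B = 5 bytes: K' = 64 66 78 64 49.
K' ⊕ ipad = 52 50 4e 52 7f.  K' ⊕ opad = 38 3a 24 38 15.
Inner input = (K'⊕ipad) ∥ m = 52 50 4e 52 7f ∥ e6 31.
Inner hash: sum = 82+80+78+82+127+230+49 = 728; mod 256 = 216 → d8.
Outer input = (K'⊕opad) ∥ inner = 38 3a 24 38 15 ∥ d8.
Outer hash (tag): sum = 56+58+36+56+21+216 = 443; mod 256 = 187 → bb.

bb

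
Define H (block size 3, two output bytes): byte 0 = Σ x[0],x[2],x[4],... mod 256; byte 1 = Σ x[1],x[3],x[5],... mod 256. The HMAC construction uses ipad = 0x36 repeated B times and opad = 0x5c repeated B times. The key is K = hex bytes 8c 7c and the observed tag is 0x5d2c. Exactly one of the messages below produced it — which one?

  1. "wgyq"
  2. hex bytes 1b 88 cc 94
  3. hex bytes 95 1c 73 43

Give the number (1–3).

2

Key hex bytes 8c 7c is 2 bytes ≤ B = 3; zero-pad to 3 bytes: K' = 8c 7c 00.
K' ⊕ ipad = ba 4a 36; K' ⊕ opad = d0 20 5c.
m1: inner = H(ba 4a 36 77 67 79 71) = c8 3a; tag = H(d0 20 5c c8 3a) = 66e8
m2: inner = H(ba 4a 36 1b 88 cc 94) = 0c 31; tag = H(d0 20 5c 0c 31) = 5d2c ← matches
m3: inner = H(ba 4a 36 95 1c 73 43) = 4f 52; tag = H(d0 20 5c 4f 52) = 7e6f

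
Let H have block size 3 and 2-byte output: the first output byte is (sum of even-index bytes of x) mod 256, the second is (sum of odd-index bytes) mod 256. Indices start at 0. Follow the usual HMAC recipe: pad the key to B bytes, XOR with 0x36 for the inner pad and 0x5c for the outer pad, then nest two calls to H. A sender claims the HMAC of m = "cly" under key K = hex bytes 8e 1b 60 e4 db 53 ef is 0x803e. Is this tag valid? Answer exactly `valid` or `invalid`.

Key hex bytes 8e 1b 60 e4 db 53 ef is 7 bytes > B = 3, so hash it first: H(key) = b8 52, then zero-pad to 3 bytes: K' = b8 52 00.
K' ⊕ ipad = 8e 64 36; K' ⊕ opad = e4 0e 5c.
Inner hash: even-index sum = 304 mod 256 = 48; odd-index sum = 320 mod 256 = 64 → 30 40.
Outer hash (recomputed tag): even-index sum = 384 mod 256 = 128; odd-index sum = 62 mod 256 = 62 → 80 3e.
Recomputed tag = 803e; claimed = 803e → match.

valid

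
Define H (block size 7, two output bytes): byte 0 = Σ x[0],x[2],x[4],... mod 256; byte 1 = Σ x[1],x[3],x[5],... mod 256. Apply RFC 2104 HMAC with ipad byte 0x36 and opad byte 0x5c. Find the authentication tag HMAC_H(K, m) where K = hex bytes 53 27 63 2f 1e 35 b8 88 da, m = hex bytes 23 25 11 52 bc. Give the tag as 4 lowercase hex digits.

Key hex bytes 53 27 63 2f 1e 35 b8 88 da is 9 bytes > B = 7, so hash it first: H(key) = 66 13, then zero-pad to 7 bytes: K' = 66 13 00 00 00 00 00.
K' ⊕ ipad = 50 25 36 36 36 36 36.  K' ⊕ opad = 3a 4f 5c 5c 5c 5c 5c.
Inner input = (K'⊕ipad) ∥ m = 50 25 36 36 36 36 36 ∥ 23 25 11 52 bc.
Inner hash: even-index sum = 361 mod 256 = 105; odd-index sum = 385 mod 256 = 129 → 69 81.
Outer input = (K'⊕opad) ∥ inner = 3a 4f 5c 5c 5c 5c 5c ∥ 69 81.
Outer hash (tag): even-index sum = 463 mod 256 = 207; odd-index sum = 368 mod 256 = 112 → cf 70.

cf70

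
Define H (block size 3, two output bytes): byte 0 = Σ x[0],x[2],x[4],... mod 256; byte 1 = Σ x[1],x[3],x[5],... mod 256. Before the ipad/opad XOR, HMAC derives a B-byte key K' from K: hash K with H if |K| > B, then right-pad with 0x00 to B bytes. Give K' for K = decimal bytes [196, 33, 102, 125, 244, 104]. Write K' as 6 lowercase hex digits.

1e0600

|K| = 6 > B = 3, so first hash the key.
H(K): even-index sum = 542 mod 256 = 30; odd-index sum = 262 mod 256 = 6 → 1e 06.
Zero-pad H(K) = 1e 06 to 3 bytes: K' = 1e 06 00.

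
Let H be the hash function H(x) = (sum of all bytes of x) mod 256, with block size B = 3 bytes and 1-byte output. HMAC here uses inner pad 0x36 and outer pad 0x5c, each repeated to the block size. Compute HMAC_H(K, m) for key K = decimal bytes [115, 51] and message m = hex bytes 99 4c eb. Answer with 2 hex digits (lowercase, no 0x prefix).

4a

Key decimal bytes [115, 51] = 73 33 is 2 bytes ≤ B = 3; zero-pad to 3 bytes: K' = 73 33 00.
K' ⊕ ipad = 45 05 36.  K' ⊕ opad = 2f 6f 5c.
Inner input = (K'⊕ipad) ∥ m = 45 05 36 ∥ 99 4c eb.
Inner hash: sum = 69+5+54+153+76+235 = 592; mod 256 = 80 → 50.
Outer input = (K'⊕opad) ∥ inner = 2f 6f 5c ∥ 50.
Outer hash (tag): sum = 47+111+92+80 = 330; mod 256 = 74 → 4a.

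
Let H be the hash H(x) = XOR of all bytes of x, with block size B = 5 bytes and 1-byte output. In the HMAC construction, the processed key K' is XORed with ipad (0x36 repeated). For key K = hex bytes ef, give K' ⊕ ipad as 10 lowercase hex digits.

d936363636

Key hex bytes ef is 1 byte ≤ B = 5; zero-pad to 5 bytes: K' = ef 00 00 00 00.
XOR each byte with 0x36: ef⊕36=d9, 00⊕36=36, 00⊕36=36, 00⊕36=36, 00⊕36=36.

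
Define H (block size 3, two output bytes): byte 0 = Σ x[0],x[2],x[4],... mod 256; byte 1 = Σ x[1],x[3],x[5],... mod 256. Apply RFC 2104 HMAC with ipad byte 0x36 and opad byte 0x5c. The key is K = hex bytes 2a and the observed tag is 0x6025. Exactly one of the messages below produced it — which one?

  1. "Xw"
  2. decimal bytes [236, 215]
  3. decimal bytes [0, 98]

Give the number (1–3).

1

Key hex bytes 2a is 1 byte ≤ B = 3; zero-pad to 3 bytes: K' = 2a 00 00.
K' ⊕ ipad = 1c 36 36; K' ⊕ opad = 76 5c 5c.
m1: inner = H(1c 36 36 58 77) = c9 8e; tag = H(76 5c 5c c9 8e) = 6025 ← matches
m2: inner = H(1c 36 36 ec d7) = 29 22; tag = H(76 5c 5c 29 22) = f485
m3: inner = H(1c 36 36 00 62) = b4 36; tag = H(76 5c 5c b4 36) = 0810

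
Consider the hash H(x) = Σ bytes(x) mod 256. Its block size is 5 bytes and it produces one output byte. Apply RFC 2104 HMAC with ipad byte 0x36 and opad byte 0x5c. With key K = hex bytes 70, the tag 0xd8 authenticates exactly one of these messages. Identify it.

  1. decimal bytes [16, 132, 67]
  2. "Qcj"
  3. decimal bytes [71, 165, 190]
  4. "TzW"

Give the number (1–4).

Key hex bytes 70 is 1 byte ≤ B = 5; zero-pad to 5 bytes: K' = 70 00 00 00 00.
K' ⊕ ipad = 46 36 36 36 36; K' ⊕ opad = 2c 5c 5c 5c 5c.
m1: inner = H(46 36 36 36 36 10 84 43) = f5; tag = H(2c 5c 5c 5c 5c f5) = 91
m2: inner = H(46 36 36 36 36 51 63 6a) = 3c; tag = H(2c 5c 5c 5c 5c 3c) = d8 ← matches
m3: inner = H(46 36 36 36 36 47 a5 be) = c8; tag = H(2c 5c 5c 5c 5c c8) = 64
m4: inner = H(46 36 36 36 36 54 7a 57) = 43; tag = H(2c 5c 5c 5c 5c 43) = df

2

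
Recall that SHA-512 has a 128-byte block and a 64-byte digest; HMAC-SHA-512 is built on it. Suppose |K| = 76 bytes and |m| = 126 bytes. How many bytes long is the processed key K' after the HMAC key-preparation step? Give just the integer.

Key is 76 ≤ 128 bytes, zero-padded: |K'| = 128.

128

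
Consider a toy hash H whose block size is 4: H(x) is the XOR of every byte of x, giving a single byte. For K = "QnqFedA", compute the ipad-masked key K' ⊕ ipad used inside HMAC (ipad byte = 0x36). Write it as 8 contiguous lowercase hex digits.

7e363636

Key "QnqFedA" = 51 6e 71 46 65 64 41 is 7 bytes > B = 4, so hash it first: H(key) = 48, then zero-pad to 4 bytes: K' = 48 00 00 00.
XOR each byte with 0x36: 48⊕36=7e, 00⊕36=36, 00⊕36=36, 00⊕36=36.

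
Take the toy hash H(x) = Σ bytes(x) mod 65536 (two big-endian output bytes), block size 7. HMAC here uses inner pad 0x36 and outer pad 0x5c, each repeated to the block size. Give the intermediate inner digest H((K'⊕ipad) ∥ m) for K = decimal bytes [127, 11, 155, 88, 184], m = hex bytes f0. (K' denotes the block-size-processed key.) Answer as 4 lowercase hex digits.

038b

Key decimal bytes [127, 11, 155, 88, 184] = 7f 0b 9b 58 b8 is 5 bytes ≤ B = 7; zero-pad to 7 bytes: K' = 7f 0b 9b 58 b8 00 00.
K' ⊕ ipad = 49 3d ad 6e 8e 36 36.
Inner input = 49 3d ad 6e 8e 36 36 ∥ f0.
Inner hash: sum = 73+61+173+110+142+54+54+240 = 907 → 03 8b.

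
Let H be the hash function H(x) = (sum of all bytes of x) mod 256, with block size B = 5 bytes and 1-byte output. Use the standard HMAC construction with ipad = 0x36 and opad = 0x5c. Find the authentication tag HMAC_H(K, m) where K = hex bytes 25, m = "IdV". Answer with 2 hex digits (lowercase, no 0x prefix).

Key hex bytes 25 is 1 byte ≤ B = 5; zero-pad to 5 bytes: K' = 25 00 00 00 00.
K' ⊕ ipad = 13 36 36 36 36.  K' ⊕ opad = 79 5c 5c 5c 5c.
Inner input = (K'⊕ipad) ∥ m = 13 36 36 36 36 ∥ 49 64 56.
Inner hash: sum = 19+54+54+54+54+73+100+86 = 494; mod 256 = 238 → ee.
Outer input = (K'⊕opad) ∥ inner = 79 5c 5c 5c 5c ∥ ee.
Outer hash (tag): sum = 121+92+92+92+92+238 = 727; mod 256 = 215 → d7.

d7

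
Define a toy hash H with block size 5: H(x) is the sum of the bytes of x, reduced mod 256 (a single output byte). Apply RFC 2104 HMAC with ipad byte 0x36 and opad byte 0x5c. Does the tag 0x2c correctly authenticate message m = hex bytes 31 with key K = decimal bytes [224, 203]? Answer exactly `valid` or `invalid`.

invalid

Key decimal bytes [224, 203] = e0 cb is 2 bytes ≤ B = 5; zero-pad to 5 bytes: K' = e0 cb 00 00 00.
K' ⊕ ipad = d6 fd 36 36 36; K' ⊕ opad = bc 97 5c 5c 5c.
Inner hash: sum = 214+253+54+54+54+49 = 678; mod 256 = 166 → a6.
Outer hash (recomputed tag): sum = 188+151+92+92+92+166 = 781; mod 256 = 13 → 0d.
Recomputed tag = 0d; claimed = 2c → mismatch.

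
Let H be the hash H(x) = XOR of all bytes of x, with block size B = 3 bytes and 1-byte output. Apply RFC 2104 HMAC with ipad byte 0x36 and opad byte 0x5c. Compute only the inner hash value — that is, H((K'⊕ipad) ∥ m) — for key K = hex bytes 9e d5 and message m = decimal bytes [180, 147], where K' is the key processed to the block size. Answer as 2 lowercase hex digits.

5a

Key hex bytes 9e d5 is 2 bytes ≤ B = 3; zero-pad to 3 bytes: K' = 9e d5 00.
K' ⊕ ipad = a8 e3 36.
Inner input = a8 e3 36 ∥ b4 93.
Inner hash: XOR a8⊕e3⊕36⊕b4⊕93 = 5a.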